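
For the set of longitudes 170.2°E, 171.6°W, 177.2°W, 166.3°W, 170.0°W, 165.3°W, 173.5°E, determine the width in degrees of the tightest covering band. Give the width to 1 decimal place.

Sort the longitudes: -177.2°, -171.6°, -170.0°, -166.3°, -165.3°, +170.2°, +173.5°.
Eastward gaps between consecutive values (wrapping around): 5.6°, 1.6°, 3.7°, 1.0°, 335.5°, 3.3°, 9.3°.
Largest gap = 335.5° ⇒ minimal covering band is its complement: 360° − 335.5° = 24.5°.
Band runs from +170.2° eastward to -165.3°, crossing the antimeridian.

24.5°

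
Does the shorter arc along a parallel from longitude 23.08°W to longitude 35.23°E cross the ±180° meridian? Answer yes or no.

No

Signed shortest Δλ = ((35.23 − -23.08 + 180) mod 360) − 180 = 58.31°.
Going east by 58.31° from -23.08° reaches +35.23° without touching 180°.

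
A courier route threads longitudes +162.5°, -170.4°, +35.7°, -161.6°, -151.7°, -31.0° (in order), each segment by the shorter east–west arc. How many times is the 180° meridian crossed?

3

Leg 1: +162.5° → -170.4°, shortest Δλ = 27.1° (east) — crosses 180°.
Leg 2: -170.4° → +35.7°, shortest Δλ = -153.9° (west) — crosses 180°.
Leg 3: +35.7° → -161.6°, shortest Δλ = 162.7° (east) — crosses 180°.
Leg 4: -161.6° → -151.7°, shortest Δλ = 9.9° (east) — does not cross 180°.
Leg 5: -151.7° → -31.0°, shortest Δλ = 120.7° (east) — does not cross 180°.
Total crossings: 3.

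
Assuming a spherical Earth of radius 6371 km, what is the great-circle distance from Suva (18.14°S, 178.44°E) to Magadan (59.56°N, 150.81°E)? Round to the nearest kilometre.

Δλ = 150.81 − 178.44 = -27.63°.
Δφ = 59.56 − -18.14 = 77.70°.
a = sin²(Δφ/2) + cos φ₁ · cos φ₂ · sin²(Δλ/2) = 0.420937.
c = 2·atan2(√a, √(1−a)) = 1.41200 rad → d = 6371·c ≈ 8995.88 km.

8996 km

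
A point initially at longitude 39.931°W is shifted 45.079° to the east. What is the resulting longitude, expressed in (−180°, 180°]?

5.148°E

Start at -39.931°; shift +45.079° → +5.148°.
+5.148° already lies in (−180°, 180°].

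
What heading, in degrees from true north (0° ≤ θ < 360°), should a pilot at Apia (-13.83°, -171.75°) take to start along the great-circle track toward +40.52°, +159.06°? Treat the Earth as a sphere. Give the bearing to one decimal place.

334.8°

Δλ = 159.06 − -171.75 = 330.81°; wrapped into (−180°, 180°]: -29.19°.
θ = atan2( sin Δλ · cos φ₂ , cos φ₁ · sin φ₂ − sin φ₁ · cos φ₂ · cos Δλ )
  = atan2(-0.37074, 0.78952) = -25.154° → normalised to [0°, 360°): 334.846°.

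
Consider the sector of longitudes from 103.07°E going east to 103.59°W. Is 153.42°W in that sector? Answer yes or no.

Yes

Band width going east from +103.07° to -103.59°: ((-103.59 − 103.07) mod 360) = 153.34°.
Offset of -153.42° east of the west edge: ((-153.42 − 103.07) mod 360) = 103.51°.
103.51° ≤ 153.34° ⇒ inside.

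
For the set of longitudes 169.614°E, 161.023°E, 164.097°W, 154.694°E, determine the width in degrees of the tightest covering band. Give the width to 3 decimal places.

41.209°

Sort the longitudes: -164.097°, +154.694°, +161.023°, +169.614°.
Eastward gaps between consecutive values (wrapping around): 318.791°, 6.329°, 8.591°, 26.289°.
Largest gap = 318.791° ⇒ minimal covering band is its complement: 360° − 318.791° = 41.209°.
Band runs from +154.694° eastward to -164.097°, crossing the antimeridian.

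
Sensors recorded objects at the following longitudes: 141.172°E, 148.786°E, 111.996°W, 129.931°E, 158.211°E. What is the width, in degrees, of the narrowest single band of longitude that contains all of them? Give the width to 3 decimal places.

Sort the longitudes: -111.996°, +129.931°, +141.172°, +148.786°, +158.211°.
Eastward gaps between consecutive values (wrapping around): 241.927°, 11.241°, 7.614°, 9.425°, 89.793°.
Largest gap = 241.927° ⇒ minimal covering band is its complement: 360° − 241.927° = 118.073°.
Band runs from +129.931° eastward to -111.996°, crossing the antimeridian.

118.073°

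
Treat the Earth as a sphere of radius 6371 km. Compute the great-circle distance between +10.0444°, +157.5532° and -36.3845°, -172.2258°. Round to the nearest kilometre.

Δλ = -172.2258 − 157.5532 = -329.7790°; wrapped into (−180°, 180°]: 30.2210°.
Δφ = -36.3845 − 10.0444 = -46.4289°.
a = sin²(Δφ/2) + cos φ₁ · cos φ₂ · sin²(Δλ/2) = 0.209242.
c = 2·atan2(√a, √(1−a)) = 0.95020 rad → d = 6371·c ≈ 6053.75 km.

6054 km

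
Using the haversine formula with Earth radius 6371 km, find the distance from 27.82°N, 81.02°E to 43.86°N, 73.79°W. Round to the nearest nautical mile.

Δλ = -73.79 − 81.02 = -154.81°.
Δφ = 43.86 − 27.82 = 16.04°.
a = sin²(Δφ/2) + cos φ₁ · cos φ₂ · sin²(Δλ/2) = 0.626840.
c = 2·atan2(√a, √(1−a)) = 1.82728 rad → d = 6371·c ≈ 11641.59 km ≈ 6285.96 nmi.

6286 nmi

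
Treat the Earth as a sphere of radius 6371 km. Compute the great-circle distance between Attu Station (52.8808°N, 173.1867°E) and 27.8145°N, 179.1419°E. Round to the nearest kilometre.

2830 km

Δλ = 179.1419 − 173.1867 = 5.9552°.
Δφ = 27.8145 − 52.8808 = -25.0663°.
a = sin²(Δφ/2) + cos φ₁ · cos φ₂ · sin²(Δλ/2) = 0.048531.
c = 2·atan2(√a, √(1−a)) = 0.44424 rad → d = 6371·c ≈ 2830.25 km.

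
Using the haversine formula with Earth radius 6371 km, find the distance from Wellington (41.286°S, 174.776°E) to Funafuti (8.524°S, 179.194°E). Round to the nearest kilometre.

3669 km

Δλ = 179.194 − 174.776 = 4.418°.
Δφ = -8.524 − -41.286 = 32.762°.
a = sin²(Δφ/2) + cos φ₁ · cos φ₂ · sin²(Δλ/2) = 0.080641.
c = 2·atan2(√a, √(1−a)) = 0.57587 rad → d = 6371·c ≈ 3668.88 km.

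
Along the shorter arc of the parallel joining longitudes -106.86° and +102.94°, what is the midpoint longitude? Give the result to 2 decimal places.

Signed shortest Δλ from -106.86° to +102.94° is -150.20°.
Midpoint longitude = -106.86° + (-150.20°)/2 = -106.86° − 75.10° = -181.96°.
Normalise into (−180°, 180°]: +178.04°.
(The naïve average (-106.86 + +102.94)/2 = -1.96° is on the wrong side of the globe.)

+178.04°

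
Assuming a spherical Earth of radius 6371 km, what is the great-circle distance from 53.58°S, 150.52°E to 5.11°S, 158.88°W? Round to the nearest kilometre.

Δλ = -158.88 − 150.52 = -309.40°; wrapped into (−180°, 180°]: 50.60°.
Δφ = -5.11 − -53.58 = 48.47°.
a = sin²(Δφ/2) + cos φ₁ · cos φ₂ · sin²(Δλ/2) = 0.276493.
c = 2·atan2(√a, √(1−a)) = 1.10737 rad → d = 6371·c ≈ 7055.07 km.

7055 km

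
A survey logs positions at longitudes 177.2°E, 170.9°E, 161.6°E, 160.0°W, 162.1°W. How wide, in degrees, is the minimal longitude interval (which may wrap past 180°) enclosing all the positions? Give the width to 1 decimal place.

38.4°

Sort the longitudes: -162.1°, -160.0°, +161.6°, +170.9°, +177.2°.
Eastward gaps between consecutive values (wrapping around): 2.1°, 321.6°, 9.3°, 6.3°, 20.7°.
Largest gap = 321.6° ⇒ minimal covering band is its complement: 360° − 321.6° = 38.4°.
Band runs from +161.6° eastward to -160.0°, crossing the antimeridian.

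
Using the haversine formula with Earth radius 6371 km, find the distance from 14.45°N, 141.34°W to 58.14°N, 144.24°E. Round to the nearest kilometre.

7735 km

Δλ = 144.24 − -141.34 = 285.58°; wrapped into (−180°, 180°]: -74.42°.
Δφ = 58.14 − 14.45 = 43.69°.
a = sin²(Δφ/2) + cos φ₁ · cos φ₂ · sin²(Δλ/2) = 0.325387.
c = 2·atan2(√a, √(1−a)) = 1.21405 rad → d = 6371·c ≈ 7734.72 km.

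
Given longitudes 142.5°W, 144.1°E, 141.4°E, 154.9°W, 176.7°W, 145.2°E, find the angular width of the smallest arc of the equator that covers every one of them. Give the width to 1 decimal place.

Sort the longitudes: -176.7°, -154.9°, -142.5°, +141.4°, +144.1°, +145.2°.
Eastward gaps between consecutive values (wrapping around): 21.8°, 12.4°, 283.9°, 2.7°, 1.1°, 38.1°.
Largest gap = 283.9° ⇒ minimal covering band is its complement: 360° − 283.9° = 76.1°.
Band runs from +141.4° eastward to -142.5°, crossing the antimeridian.

76.1°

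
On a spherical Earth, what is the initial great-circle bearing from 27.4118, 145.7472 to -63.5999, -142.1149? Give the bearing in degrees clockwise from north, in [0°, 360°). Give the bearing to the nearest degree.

154°

Δλ = -142.1149 − 145.7472 = -287.8621°; wrapped into (−180°, 180°]: 72.1379°.
θ = atan2( sin Δλ · cos φ₂ , cos φ₁ · sin φ₂ − sin φ₁ · cos φ₂ · cos Δλ )
  = atan2(0.42320, -0.85793) = 153.744° → normalised to [0°, 360°): 153.744°.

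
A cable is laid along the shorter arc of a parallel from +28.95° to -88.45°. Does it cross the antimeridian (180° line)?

No

Signed shortest Δλ = ((-88.45 − 28.95 + 180) mod 360) − 180 = -117.4°.
Going west by 117.4° from +28.95° reaches -88.45° without touching 180°.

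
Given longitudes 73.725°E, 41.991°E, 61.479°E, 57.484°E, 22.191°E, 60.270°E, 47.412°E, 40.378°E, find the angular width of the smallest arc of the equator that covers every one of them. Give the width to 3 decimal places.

51.534°

Sort the longitudes: +22.191°, +40.378°, +41.991°, +47.412°, +57.484°, +60.270°, +61.479°, +73.725°.
Eastward gaps between consecutive values (wrapping around): 18.187°, 1.613°, 5.421°, 10.072°, 2.786°, 1.209°, 12.246°, 308.466°.
Largest gap = 308.466° ⇒ minimal covering band is its complement: 360° − 308.466° = 51.534°.
Band runs from +22.191° eastward to +73.725°.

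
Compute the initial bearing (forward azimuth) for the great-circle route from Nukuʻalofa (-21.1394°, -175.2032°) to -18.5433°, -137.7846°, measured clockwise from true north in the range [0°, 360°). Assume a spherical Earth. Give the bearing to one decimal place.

Δλ = -137.7846 − -175.2032 = 37.4186°.
θ = atan2( sin Δλ · cos φ₂ , cos φ₁ · sin φ₂ − sin φ₁ · cos φ₂ · cos Δλ )
  = atan2(0.57609, -0.02507) = 92.491° → normalised to [0°, 360°): 92.491°.

92.5°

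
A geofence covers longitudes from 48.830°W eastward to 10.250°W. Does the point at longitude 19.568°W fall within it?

Yes

Band width going east from -48.830° to -10.250°: ((-10.250 − -48.830) mod 360) = 38.580°.
Offset of -19.568° east of the west edge: ((-19.568 − -48.830) mod 360) = 29.262°.
29.262° ≤ 38.580° ⇒ inside.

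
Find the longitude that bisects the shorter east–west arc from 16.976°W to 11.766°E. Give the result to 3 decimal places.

2.605°W

Signed shortest Δλ from -16.976° to +11.766° is +28.742°.
Midpoint longitude = -16.976° + (+28.742°)/2 = -16.976° + 14.371° = -2.605°.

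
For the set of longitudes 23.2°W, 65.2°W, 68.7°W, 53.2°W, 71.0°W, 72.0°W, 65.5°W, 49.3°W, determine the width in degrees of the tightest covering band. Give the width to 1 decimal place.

Sort the longitudes: -72.0°, -71.0°, -68.7°, -65.5°, -65.2°, -53.2°, -49.3°, -23.2°.
Eastward gaps between consecutive values (wrapping around): 1.0°, 2.3°, 3.2°, 0.3°, 12.0°, 3.9°, 26.1°, 311.2°.
Largest gap = 311.2° ⇒ minimal covering band is its complement: 360° − 311.2° = 48.8°.
Band runs from -72.0° eastward to -23.2°.

48.8°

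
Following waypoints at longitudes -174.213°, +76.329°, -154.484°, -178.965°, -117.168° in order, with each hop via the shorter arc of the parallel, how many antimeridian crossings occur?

Leg 1: -174.213° → +76.329°, shortest Δλ = -109.458° (west) — crosses 180°.
Leg 2: +76.329° → -154.484°, shortest Δλ = 129.187° (east) — crosses 180°.
Leg 3: -154.484° → -178.965°, shortest Δλ = -24.481° (west) — does not cross 180°.
Leg 4: -178.965° → -117.168°, shortest Δλ = 61.797° (east) — does not cross 180°.
Total crossings: 2.

2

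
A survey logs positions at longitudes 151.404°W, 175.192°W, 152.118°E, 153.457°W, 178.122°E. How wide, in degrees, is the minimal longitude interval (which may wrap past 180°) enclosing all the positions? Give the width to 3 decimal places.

56.478°

Sort the longitudes: -175.192°, -153.457°, -151.404°, +152.118°, +178.122°.
Eastward gaps between consecutive values (wrapping around): 21.735°, 2.053°, 303.522°, 26.004°, 6.686°.
Largest gap = 303.522° ⇒ minimal covering band is its complement: 360° − 303.522° = 56.478°.
Band runs from +152.118° eastward to -151.404°, crossing the antimeridian.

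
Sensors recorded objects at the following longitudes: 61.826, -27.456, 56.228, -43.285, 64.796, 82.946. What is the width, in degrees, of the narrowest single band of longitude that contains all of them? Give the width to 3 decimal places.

Sort the longitudes: -43.285°, -27.456°, +56.228°, +61.826°, +64.796°, +82.946°.
Eastward gaps between consecutive values (wrapping around): 15.829°, 83.684°, 5.598°, 2.970°, 18.150°, 233.769°.
Largest gap = 233.769° ⇒ minimal covering band is its complement: 360° − 233.769° = 126.231°.
Band runs from -43.285° eastward to +82.946°.

126.231°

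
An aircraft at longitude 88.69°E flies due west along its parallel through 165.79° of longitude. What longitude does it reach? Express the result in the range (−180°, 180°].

Start at +88.69°; shift −165.79° → -77.10°.
-77.10° already lies in (−180°, 180°].

77.10°W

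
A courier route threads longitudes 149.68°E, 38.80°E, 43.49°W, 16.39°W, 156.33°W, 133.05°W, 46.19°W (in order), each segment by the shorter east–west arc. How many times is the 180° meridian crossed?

Leg 1: +149.68° → +38.80°, shortest Δλ = -110.88° (west) — does not cross 180°.
Leg 2: +38.80° → -43.49°, shortest Δλ = -82.29° (west) — does not cross 180°.
Leg 3: -43.49° → -16.39°, shortest Δλ = 27.1° (east) — does not cross 180°.
Leg 4: -16.39° → -156.33°, shortest Δλ = -139.94° (west) — does not cross 180°.
Leg 5: -156.33° → -133.05°, shortest Δλ = 23.28° (east) — does not cross 180°.
Leg 6: -133.05° → -46.19°, shortest Δλ = 86.86° (east) — does not cross 180°.
Total crossings: 0.

0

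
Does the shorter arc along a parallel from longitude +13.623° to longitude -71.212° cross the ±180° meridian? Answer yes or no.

Signed shortest Δλ = ((-71.212 − 13.623 + 180) mod 360) − 180 = -84.835°.
Going west by 84.835° from +13.623° reaches -71.212° without touching 180°.

No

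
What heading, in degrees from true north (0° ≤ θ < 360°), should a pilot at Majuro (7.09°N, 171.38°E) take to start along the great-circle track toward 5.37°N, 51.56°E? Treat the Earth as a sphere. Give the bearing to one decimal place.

Δλ = 51.56 − 171.38 = -119.82°.
θ = atan2( sin Δλ · cos φ₂ , cos φ₁ · sin φ₂ − sin φ₁ · cos φ₂ · cos Δλ )
  = atan2(-0.86378, 0.15398) = -79.892° → normalised to [0°, 360°): 280.108°.

280.1°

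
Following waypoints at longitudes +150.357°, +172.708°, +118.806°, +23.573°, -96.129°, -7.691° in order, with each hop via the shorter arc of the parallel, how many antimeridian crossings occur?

0

Leg 1: +150.357° → +172.708°, shortest Δλ = 22.351° (east) — does not cross 180°.
Leg 2: +172.708° → +118.806°, shortest Δλ = -53.902° (west) — does not cross 180°.
Leg 3: +118.806° → +23.573°, shortest Δλ = -95.233° (west) — does not cross 180°.
Leg 4: +23.573° → -96.129°, shortest Δλ = -119.702° (west) — does not cross 180°.
Leg 5: -96.129° → -7.691°, shortest Δλ = 88.438° (east) — does not cross 180°.
Total crossings: 0.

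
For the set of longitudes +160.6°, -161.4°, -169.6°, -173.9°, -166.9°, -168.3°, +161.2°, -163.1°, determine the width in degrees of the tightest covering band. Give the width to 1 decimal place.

38.0°

Sort the longitudes: -173.9°, -169.6°, -168.3°, -166.9°, -163.1°, -161.4°, +160.6°, +161.2°.
Eastward gaps between consecutive values (wrapping around): 4.3°, 1.3°, 1.4°, 3.8°, 1.7°, 322.0°, 0.6°, 24.9°.
Largest gap = 322.0° ⇒ minimal covering band is its complement: 360° − 322.0° = 38.0°.
Band runs from +160.6° eastward to -161.4°, crossing the antimeridian.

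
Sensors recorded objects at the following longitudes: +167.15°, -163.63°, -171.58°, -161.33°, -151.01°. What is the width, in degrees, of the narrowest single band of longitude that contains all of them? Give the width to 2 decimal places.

41.84°

Sort the longitudes: -171.58°, -163.63°, -161.33°, -151.01°, +167.15°.
Eastward gaps between consecutive values (wrapping around): 7.95°, 2.30°, 10.32°, 318.16°, 21.27°.
Largest gap = 318.16° ⇒ minimal covering band is its complement: 360° − 318.16° = 41.84°.
Band runs from +167.15° eastward to -151.01°, crossing the antimeridian.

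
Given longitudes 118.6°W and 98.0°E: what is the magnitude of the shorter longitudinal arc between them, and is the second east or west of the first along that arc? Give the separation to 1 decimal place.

143.4° west

Raw difference: 98.0 − -118.6 = 216.6°.
Normalise into (−180°, 180°]: 216.6° − 360° = -143.4°.
Negative ⇒ the second point lies to the west; separation 143.4°.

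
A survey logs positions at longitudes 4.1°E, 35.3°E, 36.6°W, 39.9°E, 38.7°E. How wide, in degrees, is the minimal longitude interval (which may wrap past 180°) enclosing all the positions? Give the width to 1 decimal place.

Sort the longitudes: -36.6°, +4.1°, +35.3°, +38.7°, +39.9°.
Eastward gaps between consecutive values (wrapping around): 40.7°, 31.2°, 3.4°, 1.2°, 283.5°.
Largest gap = 283.5° ⇒ minimal covering band is its complement: 360° − 283.5° = 76.5°.
Band runs from -36.6° eastward to +39.9°.

76.5°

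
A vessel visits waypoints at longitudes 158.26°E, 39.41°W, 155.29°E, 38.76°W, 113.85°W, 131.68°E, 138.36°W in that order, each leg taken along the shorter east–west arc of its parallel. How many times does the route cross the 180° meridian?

Leg 1: +158.26° → -39.41°, shortest Δλ = 162.33° (east) — crosses 180°.
Leg 2: -39.41° → +155.29°, shortest Δλ = -165.3° (west) — crosses 180°.
Leg 3: +155.29° → -38.76°, shortest Δλ = 165.95° (east) — crosses 180°.
Leg 4: -38.76° → -113.85°, shortest Δλ = -75.09° (west) — does not cross 180°.
Leg 5: -113.85° → +131.68°, shortest Δλ = -114.47° (west) — crosses 180°.
Leg 6: +131.68° → -138.36°, shortest Δλ = 89.96° (east) — crosses 180°.
Total crossings: 5.

5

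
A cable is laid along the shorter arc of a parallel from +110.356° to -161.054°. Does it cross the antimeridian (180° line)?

Yes

Naïve |-161.054 − 110.356| = 271.41° > 180°, so the shorter arc goes the other way round — across 180°.
Signed shortest Δλ = ((-161.054 − 110.356 + 180) mod 360) − 180 = 88.59°.
Going east by 88.59° from +110.356° passes through 180° before reaching -161.054°.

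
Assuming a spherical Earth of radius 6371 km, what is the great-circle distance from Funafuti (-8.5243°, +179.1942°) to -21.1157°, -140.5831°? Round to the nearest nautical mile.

2445 nmi

Δλ = -140.5831 − 179.1942 = -319.7773°; wrapped into (−180°, 180°]: 40.2227°.
Δφ = -21.1157 − -8.5243 = -12.5914°.
a = sin²(Δφ/2) + cos φ₁ · cos φ₂ · sin²(Δλ/2) = 0.121098.
c = 2·atan2(√a, √(1−a)) = 0.71086 rad → d = 6371·c ≈ 4528.86 km ≈ 2445.39 nmi.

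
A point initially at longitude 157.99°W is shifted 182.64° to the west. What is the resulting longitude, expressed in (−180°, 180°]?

19.37°E

Start at -157.99°; shift −182.64° → -340.63°.
-340.63° lies outside (−180°, 180°]; add 360° → +19.37°.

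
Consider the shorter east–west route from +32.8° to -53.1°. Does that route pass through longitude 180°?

Signed shortest Δλ = ((-53.1 − 32.8 + 180) mod 360) − 180 = -85.9°.
Going west by 85.9° from +32.8° reaches -53.1° without touching 180°.

No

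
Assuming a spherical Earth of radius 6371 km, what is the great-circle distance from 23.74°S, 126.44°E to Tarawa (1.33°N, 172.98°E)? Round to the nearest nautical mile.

3103 nmi

Δλ = 172.98 − 126.44 = 46.54°.
Δφ = 1.33 − -23.74 = 25.07°.
a = sin²(Δφ/2) + cos φ₁ · cos φ₂ · sin²(Δλ/2) = 0.189935.
c = 2·atan2(√a, √(1−a)) = 0.90189 rad → d = 6371·c ≈ 5745.93 km ≈ 3102.56 nmi.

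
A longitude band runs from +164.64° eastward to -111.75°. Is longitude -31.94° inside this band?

Band width going east from +164.64° to -111.75°: ((-111.75 − 164.64) mod 360) = 83.61°.
Offset of -31.94° east of the west edge: ((-31.94 − 164.64) mod 360) = 163.42°.
163.42° > 83.61° ⇒ outside.

No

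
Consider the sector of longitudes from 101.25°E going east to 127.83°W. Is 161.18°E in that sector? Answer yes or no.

Band width going east from +101.25° to -127.83°: ((-127.83 − 101.25) mod 360) = 130.92°.
Offset of +161.18° east of the west edge: ((161.18 − 101.25) mod 360) = 59.93°.
59.93° ≤ 130.92° ⇒ inside.

Yes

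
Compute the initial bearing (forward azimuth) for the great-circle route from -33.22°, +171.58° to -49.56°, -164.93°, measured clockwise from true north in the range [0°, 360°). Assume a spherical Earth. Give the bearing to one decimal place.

140.2°

Δλ = -164.93 − 171.58 = -336.51°; wrapped into (−180°, 180°]: 23.49°.
θ = atan2( sin Δλ · cos φ₂ , cos φ₁ · sin φ₂ − sin φ₁ · cos φ₂ · cos Δλ )
  = atan2(0.25855, -0.31079) = 140.243° → normalised to [0°, 360°): 140.243°.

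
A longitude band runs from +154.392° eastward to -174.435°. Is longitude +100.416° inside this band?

Band width going east from +154.392° to -174.435°: ((-174.435 − 154.392) mod 360) = 31.173°.
Offset of +100.416° east of the west edge: ((100.416 − 154.392) mod 360) = 306.024°.
306.024° > 31.173° ⇒ outside.

No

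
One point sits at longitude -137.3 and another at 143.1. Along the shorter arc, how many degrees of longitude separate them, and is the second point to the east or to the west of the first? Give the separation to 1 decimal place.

79.6° west

Raw difference: 143.1 − -137.3 = 280.4°.
Normalise into (−180°, 180°]: 280.4° − 360° = -79.6°.
Negative ⇒ the second point lies to the west; separation 79.6°.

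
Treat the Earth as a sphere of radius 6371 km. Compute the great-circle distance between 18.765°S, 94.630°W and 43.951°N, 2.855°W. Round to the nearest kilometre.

Δλ = -2.855 − -94.630 = 91.775°.
Δφ = 43.951 − -18.765 = 62.716°.
a = sin²(Δφ/2) + cos φ₁ · cos φ₂ · sin²(Δλ/2) = 0.622190.
c = 2·atan2(√a, √(1−a)) = 1.81768 rad → d = 6371·c ≈ 11580.41 km.

11580 km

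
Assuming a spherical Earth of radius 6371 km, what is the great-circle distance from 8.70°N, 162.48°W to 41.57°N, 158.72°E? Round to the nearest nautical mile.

2847 nmi

Δλ = 158.72 − -162.48 = 321.20°; wrapped into (−180°, 180°]: -38.80°.
Δφ = 41.57 − 8.70 = 32.87°.
a = sin²(Δφ/2) + cos φ₁ · cos φ₂ · sin²(Δλ/2) = 0.161642.
c = 2·atan2(√a, √(1−a)) = 0.82750 rad → d = 6371·c ≈ 5272.02 km ≈ 2846.66 nmi.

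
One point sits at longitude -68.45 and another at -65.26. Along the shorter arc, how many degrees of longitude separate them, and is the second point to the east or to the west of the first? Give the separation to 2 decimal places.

3.19° east

Raw difference: -65.26 − -68.45 = 3.19°.
Normalise into (−180°, 180°]: 3.19° stays 3.19°.
Positive ⇒ the second point lies to the east; separation 3.19°.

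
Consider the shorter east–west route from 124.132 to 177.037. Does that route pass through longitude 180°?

No

Signed shortest Δλ = ((177.037 − 124.132 + 180) mod 360) − 180 = 52.905°.
Going east by 52.905° from +124.132° reaches +177.037° without touching 180°.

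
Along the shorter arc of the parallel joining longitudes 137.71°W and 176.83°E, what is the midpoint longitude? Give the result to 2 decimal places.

160.44°W

Signed shortest Δλ from -137.71° to +176.83° is -45.46°.
Midpoint longitude = -137.71° + (-45.46°)/2 = -137.71° − 22.73° = -160.44°.
(The naïve average (-137.71 + +176.83)/2 = 19.56° is on the wrong side of the globe.)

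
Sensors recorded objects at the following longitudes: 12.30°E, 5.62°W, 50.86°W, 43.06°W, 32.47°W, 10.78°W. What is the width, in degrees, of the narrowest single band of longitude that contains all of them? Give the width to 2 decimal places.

63.16°

Sort the longitudes: -50.86°, -43.06°, -32.47°, -10.78°, -5.62°, +12.30°.
Eastward gaps between consecutive values (wrapping around): 7.80°, 10.59°, 21.69°, 5.16°, 17.92°, 296.84°.
Largest gap = 296.84° ⇒ minimal covering band is its complement: 360° − 296.84° = 63.16°.
Band runs from -50.86° eastward to +12.30°.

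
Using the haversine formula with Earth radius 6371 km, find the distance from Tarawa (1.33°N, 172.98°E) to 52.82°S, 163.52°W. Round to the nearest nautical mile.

3459 nmi

Δλ = -163.52 − 172.98 = -336.50°; wrapped into (−180°, 180°]: 23.50°.
Δφ = -52.82 − 1.33 = -54.15°.
a = sin²(Δφ/2) + cos φ₁ · cos φ₂ · sin²(Δλ/2) = 0.232222.
c = 2·atan2(√a, √(1−a)) = 1.00563 rad → d = 6371·c ≈ 6406.87 km ≈ 3459.43 nmi.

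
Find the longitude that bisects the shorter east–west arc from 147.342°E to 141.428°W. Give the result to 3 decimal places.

Signed shortest Δλ from +147.342° to -141.428° is +71.230°.
Midpoint longitude = +147.342° + (+71.230°)/2 = +147.342° + 35.615° = +182.957°.
Normalise into (−180°, 180°]: -177.043°.
(The naïve average (+147.342 + -141.428)/2 = 2.957° is on the wrong side of the globe.)

177.043°W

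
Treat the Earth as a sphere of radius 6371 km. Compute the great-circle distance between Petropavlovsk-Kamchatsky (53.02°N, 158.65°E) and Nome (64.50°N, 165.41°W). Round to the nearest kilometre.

Δλ = -165.41 − 158.65 = -324.06°; wrapped into (−180°, 180°]: 35.94°.
Δφ = 64.50 − 53.02 = 11.48°.
a = sin²(Δφ/2) + cos φ₁ · cos φ₂ · sin²(Δλ/2) = 0.034652.
c = 2·atan2(√a, √(1−a)) = 0.37449 rad → d = 6371·c ≈ 2385.86 km.

2386 km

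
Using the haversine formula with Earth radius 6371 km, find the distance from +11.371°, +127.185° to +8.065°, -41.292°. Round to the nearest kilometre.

17506 km

Δλ = -41.292 − 127.185 = -168.477°.
Δφ = 8.065 − 11.371 = -3.306°.
a = sin²(Δφ/2) + cos φ₁ · cos φ₂ · sin²(Δλ/2) = 0.961725.
c = 2·atan2(√a, √(1−a)) = 2.74777 rad → d = 6371·c ≈ 17506.05 km.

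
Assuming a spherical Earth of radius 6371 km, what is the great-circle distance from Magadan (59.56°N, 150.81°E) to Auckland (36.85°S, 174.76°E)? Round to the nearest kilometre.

10945 km

Δλ = 174.76 − 150.81 = 23.95°.
Δφ = -36.85 − 59.56 = -96.41°.
a = sin²(Δφ/2) + cos φ₁ · cos φ₂ · sin²(Δλ/2) = 0.573274.
c = 2·atan2(√a, √(1−a)) = 1.71787 rad → d = 6371·c ≈ 10944.58 km.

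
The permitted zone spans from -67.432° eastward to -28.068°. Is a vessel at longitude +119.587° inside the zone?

No

Band width going east from -67.432° to -28.068°: ((-28.068 − -67.432) mod 360) = 39.364°.
Offset of +119.587° east of the west edge: ((119.587 − -67.432) mod 360) = 187.019°.
187.019° > 39.364° ⇒ outside.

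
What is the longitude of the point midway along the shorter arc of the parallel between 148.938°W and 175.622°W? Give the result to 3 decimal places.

Signed shortest Δλ from -148.938° to -175.622° is -26.684°.
Midpoint longitude = -148.938° + (-26.684°)/2 = -148.938° − 13.342° = -162.280°.

162.280°W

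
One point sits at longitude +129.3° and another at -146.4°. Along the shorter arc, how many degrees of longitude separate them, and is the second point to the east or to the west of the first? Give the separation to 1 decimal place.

84.3° east

Raw difference: -146.4 − 129.3 = -275.7°.
Normalise into (−180°, 180°]: -275.7° + 360° = 84.3°.
Positive ⇒ the second point lies to the east; separation 84.3°.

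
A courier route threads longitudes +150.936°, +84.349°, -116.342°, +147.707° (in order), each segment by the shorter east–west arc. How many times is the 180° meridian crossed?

Leg 1: +150.936° → +84.349°, shortest Δλ = -66.587° (west) — does not cross 180°.
Leg 2: +84.349° → -116.342°, shortest Δλ = 159.309° (east) — crosses 180°.
Leg 3: -116.342° → +147.707°, shortest Δλ = -95.951° (west) — crosses 180°.
Total crossings: 2.

2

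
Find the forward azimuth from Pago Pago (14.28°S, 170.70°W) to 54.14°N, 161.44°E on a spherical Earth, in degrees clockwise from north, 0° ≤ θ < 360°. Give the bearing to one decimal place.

343.3°

Δλ = 161.44 − -170.70 = 332.14°; wrapped into (−180°, 180°]: -27.86°.
θ = atan2( sin Δλ · cos φ₂ , cos φ₁ · sin φ₂ − sin φ₁ · cos φ₂ · cos Δλ )
  = atan2(-0.27375, 0.91316) = -16.688° → normalised to [0°, 360°): 343.312°.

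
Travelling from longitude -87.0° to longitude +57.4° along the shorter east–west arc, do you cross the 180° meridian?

Signed shortest Δλ = ((57.4 − -87.0 + 180) mod 360) − 180 = 144.4°.
Going east by 144.4° from -87.0° reaches +57.4° without touching 180°.

No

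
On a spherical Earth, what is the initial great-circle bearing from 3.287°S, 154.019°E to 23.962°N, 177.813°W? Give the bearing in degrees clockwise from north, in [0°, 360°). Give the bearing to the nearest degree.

44°

Δλ = -177.813 − 154.019 = -331.832°; wrapped into (−180°, 180°]: 28.168°.
θ = atan2( sin Δλ · cos φ₂ , cos φ₁ · sin φ₂ − sin φ₁ · cos φ₂ · cos Δλ )
  = atan2(0.43137, 0.45165) = 43.684° → normalised to [0°, 360°): 43.684°.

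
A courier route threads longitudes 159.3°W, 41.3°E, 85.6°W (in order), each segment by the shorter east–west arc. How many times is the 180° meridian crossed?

Leg 1: -159.3° → +41.3°, shortest Δλ = -159.4° (west) — crosses 180°.
Leg 2: +41.3° → -85.6°, shortest Δλ = -126.9° (west) — does not cross 180°.
Total crossings: 1.

1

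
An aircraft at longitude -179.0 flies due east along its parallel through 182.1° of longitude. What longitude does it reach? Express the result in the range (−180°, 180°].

+3.1°

Start at -179.0°; shift +182.1° → +3.1°.
+3.1° already lies in (−180°, 180°].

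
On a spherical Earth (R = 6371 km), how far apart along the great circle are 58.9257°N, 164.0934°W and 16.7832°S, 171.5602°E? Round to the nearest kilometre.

8706 km

Δλ = 171.5602 − -164.0934 = 335.6536°; wrapped into (−180°, 180°]: -24.3464°.
Δφ = -16.7832 − 58.9257 = -75.7089°.
a = sin²(Δφ/2) + cos φ₁ · cos φ₂ · sin²(Δλ/2) = 0.398549.
c = 2·atan2(√a, √(1−a)) = 1.36648 rad → d = 6371·c ≈ 8705.81 km.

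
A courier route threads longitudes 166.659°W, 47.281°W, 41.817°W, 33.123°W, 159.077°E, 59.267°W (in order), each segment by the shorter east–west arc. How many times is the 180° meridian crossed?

2

Leg 1: -166.659° → -47.281°, shortest Δλ = 119.378° (east) — does not cross 180°.
Leg 2: -47.281° → -41.817°, shortest Δλ = 5.464° (east) — does not cross 180°.
Leg 3: -41.817° → -33.123°, shortest Δλ = 8.694° (east) — does not cross 180°.
Leg 4: -33.123° → +159.077°, shortest Δλ = -167.8° (west) — crosses 180°.
Leg 5: +159.077° → -59.267°, shortest Δλ = 141.656° (east) — crosses 180°.
Total crossings: 2.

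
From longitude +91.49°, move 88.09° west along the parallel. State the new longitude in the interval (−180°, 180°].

+3.40°

Start at +91.49°; shift −88.09° → +3.40°.
+3.40° already lies in (−180°, 180°].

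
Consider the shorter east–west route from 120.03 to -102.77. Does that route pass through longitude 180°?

Yes

Naïve |-102.77 − 120.03| = 222.8° > 180°, so the shorter arc goes the other way round — across 180°.
Signed shortest Δλ = ((-102.77 − 120.03 + 180) mod 360) − 180 = 137.2°.
Going east by 137.2° from +120.03° passes through 180° before reaching -102.77°.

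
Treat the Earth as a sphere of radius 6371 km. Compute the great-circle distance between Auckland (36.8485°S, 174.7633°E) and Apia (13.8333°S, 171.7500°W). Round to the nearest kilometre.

2888 km

Δλ = -171.7500 − 174.7633 = -346.5133°; wrapped into (−180°, 180°]: 13.4867°.
Δφ = -13.8333 − -36.8485 = 23.0152°.
a = sin²(Δφ/2) + cos φ₁ · cos φ₂ · sin²(Δλ/2) = 0.050513.
c = 2·atan2(√a, √(1−a)) = 0.45337 rad → d = 6371·c ≈ 2888.45 km.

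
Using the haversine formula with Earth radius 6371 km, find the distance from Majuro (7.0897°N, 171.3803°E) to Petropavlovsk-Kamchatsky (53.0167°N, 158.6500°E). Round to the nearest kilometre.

Δλ = 158.6500 − 171.3803 = -12.7303°.
Δφ = 53.0167 − 7.0897 = 45.9270°.
a = sin²(Δφ/2) + cos φ₁ · cos φ₂ · sin²(Δλ/2) = 0.159550.
c = 2·atan2(√a, √(1−a)) = 0.82181 rad → d = 6371·c ≈ 5235.73 km.

5236 km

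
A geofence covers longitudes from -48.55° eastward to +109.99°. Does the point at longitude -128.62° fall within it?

Band width going east from -48.55° to +109.99°: ((109.99 − -48.55) mod 360) = 158.54°.
Offset of -128.62° east of the west edge: ((-128.62 − -48.55) mod 360) = 279.93°.
279.93° > 158.54° ⇒ outside.

No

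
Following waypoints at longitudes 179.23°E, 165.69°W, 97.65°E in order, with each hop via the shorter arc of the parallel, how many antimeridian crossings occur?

Leg 1: +179.23° → -165.69°, shortest Δλ = 15.08° (east) — crosses 180°.
Leg 2: -165.69° → +97.65°, shortest Δλ = -96.66° (west) — crosses 180°.
Total crossings: 2.

2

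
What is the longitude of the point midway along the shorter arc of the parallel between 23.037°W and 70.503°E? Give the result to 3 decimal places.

23.733°E

Signed shortest Δλ from -23.037° to +70.503° is +93.540°.
Midpoint longitude = -23.037° + (+93.540°)/2 = -23.037° + 46.770° = +23.733°.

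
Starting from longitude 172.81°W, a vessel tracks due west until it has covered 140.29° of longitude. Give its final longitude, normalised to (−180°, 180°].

46.90°E

Start at -172.81°; shift −140.29° → -313.10°.
-313.10° lies outside (−180°, 180°]; add 360° → +46.90°.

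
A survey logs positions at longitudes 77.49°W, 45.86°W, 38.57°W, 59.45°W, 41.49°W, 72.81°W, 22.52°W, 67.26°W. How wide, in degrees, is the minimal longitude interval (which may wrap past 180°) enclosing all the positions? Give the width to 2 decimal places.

54.97°

Sort the longitudes: -77.49°, -72.81°, -67.26°, -59.45°, -45.86°, -41.49°, -38.57°, -22.52°.
Eastward gaps between consecutive values (wrapping around): 4.68°, 5.55°, 7.81°, 13.59°, 4.37°, 2.92°, 16.05°, 305.03°.
Largest gap = 305.03° ⇒ minimal covering band is its complement: 360° − 305.03° = 54.97°.
Band runs from -77.49° eastward to -22.52°.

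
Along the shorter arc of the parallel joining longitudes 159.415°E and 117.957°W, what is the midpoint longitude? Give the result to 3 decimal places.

159.271°W

Signed shortest Δλ from +159.415° to -117.957° is +82.628°.
Midpoint longitude = +159.415° + (+82.628°)/2 = +159.415° + 41.314° = +200.729°.
Normalise into (−180°, 180°]: -159.271°.
(The naïve average (+159.415 + -117.957)/2 = 20.729° is on the wrong side of the globe.)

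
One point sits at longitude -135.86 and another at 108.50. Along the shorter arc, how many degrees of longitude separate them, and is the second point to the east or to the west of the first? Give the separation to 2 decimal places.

115.64° west

Raw difference: 108.50 − -135.86 = 244.36°.
Normalise into (−180°, 180°]: 244.36° − 360° = -115.64°.
Negative ⇒ the second point lies to the west; separation 115.64°.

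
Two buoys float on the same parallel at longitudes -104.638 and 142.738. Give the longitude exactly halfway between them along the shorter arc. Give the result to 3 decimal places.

Signed shortest Δλ from -104.638° to +142.738° is -112.624°.
Midpoint longitude = -104.638° + (-112.624°)/2 = -104.638° − 56.312° = -160.950°.
(The naïve average (-104.638 + +142.738)/2 = 19.05° is on the wrong side of the globe.)

-160.950°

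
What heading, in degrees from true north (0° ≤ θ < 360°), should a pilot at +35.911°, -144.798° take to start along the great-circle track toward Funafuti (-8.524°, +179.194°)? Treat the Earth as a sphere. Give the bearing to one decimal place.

224.6°

Δλ = 179.194 − -144.798 = 323.992°; wrapped into (−180°, 180°]: -36.008°.
θ = atan2( sin Δλ · cos φ₂ , cos φ₁ · sin φ₂ − sin φ₁ · cos φ₂ · cos Δλ )
  = atan2(-0.58140, -0.58927) = -135.385° → normalised to [0°, 360°): 224.615°.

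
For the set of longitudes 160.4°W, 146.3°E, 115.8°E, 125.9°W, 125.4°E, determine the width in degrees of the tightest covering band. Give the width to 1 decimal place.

Sort the longitudes: -160.4°, -125.9°, +115.8°, +125.4°, +146.3°.
Eastward gaps between consecutive values (wrapping around): 34.5°, 241.7°, 9.6°, 20.9°, 53.3°.
Largest gap = 241.7° ⇒ minimal covering band is its complement: 360° − 241.7° = 118.3°.
Band runs from +115.8° eastward to -125.9°, crossing the antimeridian.

118.3°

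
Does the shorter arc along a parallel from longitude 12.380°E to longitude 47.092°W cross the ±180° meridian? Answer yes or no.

No

Signed shortest Δλ = ((-47.092 − 12.380 + 180) mod 360) − 180 = -59.472°.
Going west by 59.472° from +12.380° reaches -47.092° without touching 180°.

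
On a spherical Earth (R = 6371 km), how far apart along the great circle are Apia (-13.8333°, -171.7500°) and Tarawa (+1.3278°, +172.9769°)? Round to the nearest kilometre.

Δλ = 172.9769 − -171.7500 = 344.7269°; wrapped into (−180°, 180°]: -15.2731°.
Δφ = 1.3278 − -13.8333 = 15.1611°.
a = sin²(Δφ/2) + cos φ₁ · cos φ₂ · sin²(Δλ/2) = 0.034545.
c = 2·atan2(√a, √(1−a)) = 0.37390 rad → d = 6371·c ≈ 2382.13 km.

2382 km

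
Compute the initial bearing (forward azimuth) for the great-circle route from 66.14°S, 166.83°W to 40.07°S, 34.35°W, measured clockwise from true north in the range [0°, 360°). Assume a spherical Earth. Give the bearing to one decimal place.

142.4°

Δλ = -34.35 − -166.83 = 132.48°.
θ = atan2( sin Δλ · cos φ₂ , cos φ₁ · sin φ₂ − sin φ₁ · cos φ₂ · cos Δλ )
  = atan2(0.56439, -0.73302) = 142.406° → normalised to [0°, 360°): 142.406°.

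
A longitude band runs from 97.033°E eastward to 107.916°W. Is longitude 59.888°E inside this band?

Band width going east from +97.033° to -107.916°: ((-107.916 − 97.033) mod 360) = 155.051°.
Offset of +59.888° east of the west edge: ((59.888 − 97.033) mod 360) = 322.855°.
322.855° > 155.051° ⇒ outside.

No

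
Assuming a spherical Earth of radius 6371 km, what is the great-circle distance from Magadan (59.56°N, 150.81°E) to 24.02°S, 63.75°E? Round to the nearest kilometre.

Δλ = 63.75 − 150.81 = -87.06°.
Δφ = -24.02 − 59.56 = -83.58°.
a = sin²(Δφ/2) + cos φ₁ · cos φ₂ · sin²(Δλ/2) = 0.663606.
c = 2·atan2(√a, √(1−a)) = 1.90415 rad → d = 6371·c ≈ 12131.33 km.

12131 km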